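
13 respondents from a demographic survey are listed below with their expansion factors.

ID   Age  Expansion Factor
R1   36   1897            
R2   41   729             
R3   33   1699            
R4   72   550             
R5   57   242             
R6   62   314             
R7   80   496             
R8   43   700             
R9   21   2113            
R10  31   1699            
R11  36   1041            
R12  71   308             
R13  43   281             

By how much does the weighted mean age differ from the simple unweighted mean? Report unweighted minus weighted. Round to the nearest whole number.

Unweighted sum = 626
Unweighted mean = 626 / 13 = 48.153846
Weighted sum = 465359
Sum of weights = 12069
Weighted mean = 465359 / 12069 = 38.558207
Difference (unweighted minus weighted) = 9.5956392

10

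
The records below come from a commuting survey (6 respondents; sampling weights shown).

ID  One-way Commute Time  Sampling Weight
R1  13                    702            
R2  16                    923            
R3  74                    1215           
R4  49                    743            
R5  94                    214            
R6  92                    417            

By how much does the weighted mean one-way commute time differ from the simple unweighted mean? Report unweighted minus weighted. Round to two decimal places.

6.81

Unweighted sum = 13 + 16 + 74 + 49 + 94 + 92 = 338
Unweighted mean = 338 / 6 = 56.333333
Weighted sum = 13×702 + 16×923 + 74×1215 + 49×743 + 94×214 + 92×417
  = 208691
Sum of weights = 702 + 923 + 1215 + 743 + 214 + 417 = 4214
Weighted mean = 208691 / 4214 = 49.523256
Difference (unweighted minus weighted) = 6.8100775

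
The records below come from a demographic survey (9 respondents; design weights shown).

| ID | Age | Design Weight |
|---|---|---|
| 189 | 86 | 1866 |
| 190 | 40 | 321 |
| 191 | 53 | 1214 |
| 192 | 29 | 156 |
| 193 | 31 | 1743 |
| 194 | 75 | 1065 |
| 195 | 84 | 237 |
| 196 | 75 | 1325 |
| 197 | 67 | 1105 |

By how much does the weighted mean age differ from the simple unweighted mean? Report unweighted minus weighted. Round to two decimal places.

Unweighted sum = 86 + 40 + 53 + 29 + 31 + 75 + 84 + 75 + 67 = 540
Unweighted mean = 540 / 9 = 60
Weighted sum = 86×1866 + 40×321 + 53×1214 + 29×156 + 31×1743 + 75×1065 + 84×237 + 75×1325 + 67×1105
  = 160476 + 12840 + 64342 + 4524 + 54033 + 79875 + 19908 + 99375 + 74035 = 569408
Sum of weights = 1866 + 321 + 1214 + 156 + 1743 + 1065 + 237 + 1325 + 1105 = 9032
Weighted mean = 569408 / 9032 = 63.043401
Difference (unweighted minus weighted) = -3.0434012

-3.04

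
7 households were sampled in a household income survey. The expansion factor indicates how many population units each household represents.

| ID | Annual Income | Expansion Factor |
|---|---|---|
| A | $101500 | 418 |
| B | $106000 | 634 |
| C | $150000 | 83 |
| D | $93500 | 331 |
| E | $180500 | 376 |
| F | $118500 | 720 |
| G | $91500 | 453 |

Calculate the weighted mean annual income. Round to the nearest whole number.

Weighted sum = 101500×418 + 106000×634 + 150000×83 + 93500×331 + 180500×376 + 118500×720 + 91500×453
  = 42427000 + 67204000 + 12450000 + 30948500 + 67868000 + 85320000 + 41449500 = 347667000
Sum of weights = 418 + 634 + 83 + 331 + 376 + 720 + 453 = 3015
Weighted mean = 347667000 / 3015 = 115312.44

115312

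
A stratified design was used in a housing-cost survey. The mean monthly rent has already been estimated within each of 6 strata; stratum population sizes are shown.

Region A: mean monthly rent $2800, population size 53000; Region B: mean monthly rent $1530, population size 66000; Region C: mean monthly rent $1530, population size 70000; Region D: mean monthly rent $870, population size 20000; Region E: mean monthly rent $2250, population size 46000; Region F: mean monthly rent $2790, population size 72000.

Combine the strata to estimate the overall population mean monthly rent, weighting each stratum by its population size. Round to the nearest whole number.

Σ Nₕ·x̄ₕ = 678260000
Σ Nₕ = 53000 + 66000 + 70000 + 20000 + 46000 + 72000 = 327000
Overall mean = 678260000 / 327000 = 2074.1896

2074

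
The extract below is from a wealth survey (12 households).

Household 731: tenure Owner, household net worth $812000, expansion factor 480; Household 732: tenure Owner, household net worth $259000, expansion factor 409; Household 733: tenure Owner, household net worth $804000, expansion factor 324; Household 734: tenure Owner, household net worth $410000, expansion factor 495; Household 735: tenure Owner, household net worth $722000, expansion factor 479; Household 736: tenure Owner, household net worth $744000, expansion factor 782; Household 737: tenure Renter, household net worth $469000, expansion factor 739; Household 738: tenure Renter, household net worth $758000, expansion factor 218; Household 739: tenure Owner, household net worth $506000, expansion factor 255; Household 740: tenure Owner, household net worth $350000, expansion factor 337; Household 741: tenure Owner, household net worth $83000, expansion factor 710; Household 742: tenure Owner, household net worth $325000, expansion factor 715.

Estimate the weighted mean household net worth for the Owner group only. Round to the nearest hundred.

Owner rows: 731, 732, 733, 734, 735, 736, 739, 740, 741, 742
Weighted sum = 2425068000
Sum of weights = 480 + 409 + 324 + 495 + 479 + 782 + 255 + 337 + 710 + 715 = 4986
Weighted mean = 2425068000 / 4986 = 486375.45

486400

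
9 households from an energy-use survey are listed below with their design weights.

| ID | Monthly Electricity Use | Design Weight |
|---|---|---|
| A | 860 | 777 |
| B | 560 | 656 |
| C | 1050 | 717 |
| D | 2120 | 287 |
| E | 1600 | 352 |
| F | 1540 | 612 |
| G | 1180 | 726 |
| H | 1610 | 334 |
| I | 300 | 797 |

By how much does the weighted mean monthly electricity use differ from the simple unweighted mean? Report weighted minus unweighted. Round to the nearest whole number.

Unweighted sum = 860 + 560 + 1050 + 2120 + 1600 + 1540 + 1180 + 1610 + 300 = 10820
Unweighted mean = 10820 / 9 = 1202.2222
Weighted sum = 860×777 + 560×656 + 1050×717 + 2120×287 + 1600×352 + 1540×612 + 1180×726 + 1610×334 + 300×797
  = 5536070
Sum of weights = 777 + 656 + 717 + 287 + 352 + 612 + 726 + 334 + 797 = 5258
Weighted mean = 5536070 / 5258 = 1052.8851
Difference (weighted minus unweighted) = -149.33709

-149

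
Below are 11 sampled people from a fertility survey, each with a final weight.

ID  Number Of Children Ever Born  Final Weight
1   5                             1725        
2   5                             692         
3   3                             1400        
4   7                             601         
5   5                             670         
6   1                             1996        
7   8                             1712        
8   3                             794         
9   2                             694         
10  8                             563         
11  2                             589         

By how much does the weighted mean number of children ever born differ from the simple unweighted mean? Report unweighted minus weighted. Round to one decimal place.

0.2

Unweighted sum = 5 + 5 + 3 + 7 + 5 + 1 + 8 + 3 + 2 + 8 + 2 = 49
Unweighted mean = 49 / 11 = 4.4545455
Weighted sum = 5×1725 + 5×692 + 3×1400 + 7×601 + 5×670 + 1×1996 + 8×1712 + 3×794 + 2×694 + 8×563 + 2×589
  = 8625 + 3460 + 4200 + 4207 + 3350 + 1996 + 13696 + 2382 + 1388 + 4504 + 1178 = 48986
Sum of weights = 1725 + 692 + 1400 + 601 + 670 + 1996 + 1712 + 794 + 694 + 563 + 589 = 11436
Weighted mean = 48986 / 11436 = 4.2834907
Difference (unweighted minus weighted) = 0.17105472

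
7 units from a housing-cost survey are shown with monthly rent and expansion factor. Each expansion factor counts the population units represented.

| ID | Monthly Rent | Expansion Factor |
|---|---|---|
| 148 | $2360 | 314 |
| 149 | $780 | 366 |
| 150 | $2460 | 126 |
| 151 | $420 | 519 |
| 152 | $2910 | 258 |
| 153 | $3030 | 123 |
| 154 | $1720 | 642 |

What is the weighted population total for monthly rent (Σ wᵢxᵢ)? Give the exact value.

3782170

Weighted total = 2360×314 + 780×366 + 2460×126 + 420×519 + 2910×258 + 3030×123 + 1720×642
  = 3782170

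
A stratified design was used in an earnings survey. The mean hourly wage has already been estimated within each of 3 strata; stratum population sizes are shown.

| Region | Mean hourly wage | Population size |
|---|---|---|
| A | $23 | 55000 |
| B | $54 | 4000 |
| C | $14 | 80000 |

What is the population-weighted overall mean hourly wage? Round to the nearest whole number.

19

Σ Nₕ·x̄ₕ = 23×55000 + 54×4000 + 14×80000
  = 1265000 + 216000 + 1120000 = 2601000
Σ Nₕ = 55000 + 4000 + 80000 = 139000
Overall mean = 2601000 / 139000 = 18.71223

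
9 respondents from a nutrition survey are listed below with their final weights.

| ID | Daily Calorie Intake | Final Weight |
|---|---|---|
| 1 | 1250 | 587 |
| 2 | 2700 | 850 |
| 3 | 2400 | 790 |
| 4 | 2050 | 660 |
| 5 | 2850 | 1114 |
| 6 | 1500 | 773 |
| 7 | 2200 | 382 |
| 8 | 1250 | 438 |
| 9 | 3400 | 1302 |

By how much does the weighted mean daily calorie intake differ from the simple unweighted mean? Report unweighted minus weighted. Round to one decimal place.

Unweighted sum = 1250 + 2700 + 2400 + 2050 + 2850 + 1500 + 2200 + 1250 + 3400 = 19600
Unweighted mean = 19600 / 9 = 2177.7778
Weighted sum = 1250×587 + 2700×850 + 2400×790 + 2050×660 + 2850×1114 + 1500×773 + 2200×382 + 1250×438 + 3400×1302
  = 733750 + 2295000 + 1896000 + 1353000 + 3174900 + 1159500 + 840400 + 547500 + 4426800 = 16426850
Sum of weights = 587 + 850 + 790 + 660 + 1114 + 773 + 382 + 438 + 1302 = 6896
Weighted mean = 16426850 / 6896 = 2382.0838
Difference (unweighted minus weighted) = -204.30604

-204.3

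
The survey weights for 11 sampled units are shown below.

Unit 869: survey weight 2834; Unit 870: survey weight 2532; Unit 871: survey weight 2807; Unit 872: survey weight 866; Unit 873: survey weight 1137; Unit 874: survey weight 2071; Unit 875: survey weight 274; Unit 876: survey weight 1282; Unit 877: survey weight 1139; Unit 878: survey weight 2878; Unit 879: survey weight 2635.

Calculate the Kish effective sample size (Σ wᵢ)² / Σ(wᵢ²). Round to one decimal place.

8.9

Σ wᵢ = 2834 + 2532 + 2807 + 866 + 1137 + 2071 + 274 + 1282 + 1139 + 2878 + 2635 = 20455
Σ wᵢ² = 46895625
n_eff = 20455² / 46895625 = 418407025 / 46895625 = 8.9220908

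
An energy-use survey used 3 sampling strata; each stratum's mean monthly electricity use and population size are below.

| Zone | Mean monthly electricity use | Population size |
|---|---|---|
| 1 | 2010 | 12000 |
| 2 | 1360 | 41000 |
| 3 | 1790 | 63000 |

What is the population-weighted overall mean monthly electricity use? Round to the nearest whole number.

1661

Σ Nₕ·x̄ₕ = 2010×12000 + 1360×41000 + 1790×63000
  = 24120000 + 55760000 + 112770000 = 192650000
Σ Nₕ = 12000 + 41000 + 63000 = 116000
Overall mean = 192650000 / 116000 = 1660.7759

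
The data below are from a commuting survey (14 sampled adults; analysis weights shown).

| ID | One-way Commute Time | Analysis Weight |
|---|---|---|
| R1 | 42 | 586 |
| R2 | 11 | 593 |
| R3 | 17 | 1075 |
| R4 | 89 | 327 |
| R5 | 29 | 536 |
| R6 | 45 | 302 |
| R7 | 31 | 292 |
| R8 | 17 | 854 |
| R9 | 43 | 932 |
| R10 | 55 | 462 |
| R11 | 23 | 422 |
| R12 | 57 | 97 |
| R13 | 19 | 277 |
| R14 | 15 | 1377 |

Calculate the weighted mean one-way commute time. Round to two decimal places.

29.25

Weighted sum = 237856
Sum of weights = 8132
Weighted mean = 237856 / 8132 = 29.249385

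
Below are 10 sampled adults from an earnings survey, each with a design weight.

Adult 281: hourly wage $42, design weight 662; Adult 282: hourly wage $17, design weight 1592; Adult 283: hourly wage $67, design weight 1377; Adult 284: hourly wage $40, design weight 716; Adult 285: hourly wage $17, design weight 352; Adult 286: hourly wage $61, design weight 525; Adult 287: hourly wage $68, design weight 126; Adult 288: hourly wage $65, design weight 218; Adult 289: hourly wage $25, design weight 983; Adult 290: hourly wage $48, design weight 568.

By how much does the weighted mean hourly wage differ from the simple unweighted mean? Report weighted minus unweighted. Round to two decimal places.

Unweighted sum = 42 + 17 + 67 + 40 + 17 + 61 + 68 + 65 + 25 + 48 = 450
Unweighted mean = 450 / 10 = 45
Weighted sum = 42×662 + 17×1592 + 67×1377 + 40×716 + 17×352 + 61×525 + 68×126 + 65×218 + 25×983 + 48×568
  = 27804 + 27064 + 92259 + 28640 + 5984 + 32025 + 8568 + 14170 + 24575 + 27264 = 288353
Sum of weights = 662 + 1592 + 1377 + 716 + 352 + 525 + 126 + 218 + 983 + 568 = 7119
Weighted mean = 288353 / 7119 = 40.504706
Difference (weighted minus unweighted) = -4.4952943

-4.50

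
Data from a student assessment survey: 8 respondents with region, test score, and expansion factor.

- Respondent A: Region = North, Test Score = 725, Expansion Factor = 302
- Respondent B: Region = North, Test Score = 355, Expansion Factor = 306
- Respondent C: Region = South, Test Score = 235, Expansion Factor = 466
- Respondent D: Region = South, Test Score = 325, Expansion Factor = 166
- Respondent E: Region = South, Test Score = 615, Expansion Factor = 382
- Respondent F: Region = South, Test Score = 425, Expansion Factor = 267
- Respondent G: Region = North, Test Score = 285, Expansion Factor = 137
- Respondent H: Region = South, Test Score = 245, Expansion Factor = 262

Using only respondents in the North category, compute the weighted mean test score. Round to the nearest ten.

490

North rows: A, B, G
Weighted sum = 366625
Sum of weights = 745
Weighted mean = 366625 / 745 = 492.11409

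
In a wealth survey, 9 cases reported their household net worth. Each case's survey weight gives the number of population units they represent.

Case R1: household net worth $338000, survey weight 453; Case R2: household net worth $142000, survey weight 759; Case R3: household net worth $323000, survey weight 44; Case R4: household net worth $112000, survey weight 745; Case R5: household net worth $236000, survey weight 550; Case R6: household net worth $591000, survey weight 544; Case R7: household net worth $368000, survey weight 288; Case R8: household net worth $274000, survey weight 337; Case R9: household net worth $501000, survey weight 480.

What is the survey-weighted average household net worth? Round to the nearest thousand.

297000

Weighted sum = 1248650000
Sum of weights = 453 + 759 + 44 + 745 + 550 + 544 + 288 + 337 + 480 = 4200
Weighted mean = 1248650000 / 4200 = 297297.62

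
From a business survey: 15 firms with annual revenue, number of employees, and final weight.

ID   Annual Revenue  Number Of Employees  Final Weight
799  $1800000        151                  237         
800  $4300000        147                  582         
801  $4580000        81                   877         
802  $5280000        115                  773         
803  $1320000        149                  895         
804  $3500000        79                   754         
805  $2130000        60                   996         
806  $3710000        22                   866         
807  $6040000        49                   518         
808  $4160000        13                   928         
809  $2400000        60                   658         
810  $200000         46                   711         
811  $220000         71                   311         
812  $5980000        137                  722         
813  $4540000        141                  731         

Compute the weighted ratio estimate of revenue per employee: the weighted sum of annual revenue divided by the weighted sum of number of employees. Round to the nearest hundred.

Σ wᵢ·y = 36597360000
Σ wᵢ·x = 886704
Ratio = 36597360000 / 886704 = 41273.48

41300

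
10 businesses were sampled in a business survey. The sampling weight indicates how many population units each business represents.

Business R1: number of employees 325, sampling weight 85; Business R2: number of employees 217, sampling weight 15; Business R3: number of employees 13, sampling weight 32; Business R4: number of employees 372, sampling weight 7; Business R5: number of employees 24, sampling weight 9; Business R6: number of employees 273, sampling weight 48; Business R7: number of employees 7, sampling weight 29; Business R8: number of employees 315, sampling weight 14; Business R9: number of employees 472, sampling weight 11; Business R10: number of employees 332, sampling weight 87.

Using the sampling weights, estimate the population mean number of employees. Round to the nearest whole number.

255

Weighted sum = 325×85 + 217×15 + 13×32 + 372×7 + 24×9 + 273×48 + 7×29 + 315×14 + 472×11 + 332×87
  = 85909
Sum of weights = 85 + 15 + 32 + 7 + 9 + 48 + 29 + 14 + 11 + 87 = 337
Weighted mean = 85909 / 337 = 254.92285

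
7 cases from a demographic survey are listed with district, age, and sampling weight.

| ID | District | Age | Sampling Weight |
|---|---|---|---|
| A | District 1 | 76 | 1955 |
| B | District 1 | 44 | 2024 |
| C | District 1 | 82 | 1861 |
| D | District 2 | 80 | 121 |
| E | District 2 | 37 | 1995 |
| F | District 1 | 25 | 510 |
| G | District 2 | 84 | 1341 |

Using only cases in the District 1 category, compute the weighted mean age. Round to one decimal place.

District 1 rows: A, B, C, F
Weighted sum = 76×1955 + 44×2024 + 82×1861 + 25×510
  = 402988
Sum of weights = 6350
Weighted mean = 402988 / 6350 = 63.462677

63.5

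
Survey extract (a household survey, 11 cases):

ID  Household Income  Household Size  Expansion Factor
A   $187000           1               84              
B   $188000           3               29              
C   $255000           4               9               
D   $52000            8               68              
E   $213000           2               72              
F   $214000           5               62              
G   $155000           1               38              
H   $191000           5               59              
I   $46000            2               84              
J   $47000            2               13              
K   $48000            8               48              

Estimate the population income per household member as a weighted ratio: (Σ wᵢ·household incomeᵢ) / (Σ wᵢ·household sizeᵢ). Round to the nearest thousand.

38000

Σ wᵢ·y = 79533000
Σ wᵢ·x = 1×84 + 3×29 + 4×9 + 8×68 + 2×72 + 5×62 + 1×38 + 5×59 + 2×84 + 2×13 + 8×48
  = 2116
Ratio = 79533000 / 2116 = 37586.484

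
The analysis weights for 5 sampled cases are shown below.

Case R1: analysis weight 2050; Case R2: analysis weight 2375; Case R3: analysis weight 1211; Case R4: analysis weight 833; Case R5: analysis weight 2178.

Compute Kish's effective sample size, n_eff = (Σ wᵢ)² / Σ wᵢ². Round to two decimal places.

Σ wᵢ = 2050 + 2375 + 1211 + 833 + 2178 = 8647
Σ wᵢ² = 4202500 + 5640625 + 1466521 + 693889 + 4743684 = 16747219
n_eff = 8647² / 16747219 = 74770609 / 16747219 = 4.4646582

4.46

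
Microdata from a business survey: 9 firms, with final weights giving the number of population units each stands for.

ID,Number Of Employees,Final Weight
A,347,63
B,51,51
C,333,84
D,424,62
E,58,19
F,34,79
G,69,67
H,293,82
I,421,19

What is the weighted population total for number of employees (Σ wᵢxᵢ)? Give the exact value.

119158

Weighted total = 347×63 + 51×51 + 333×84 + 424×62 + 58×19 + 34×79 + 69×67 + 293×82 + 421×19
  = 119158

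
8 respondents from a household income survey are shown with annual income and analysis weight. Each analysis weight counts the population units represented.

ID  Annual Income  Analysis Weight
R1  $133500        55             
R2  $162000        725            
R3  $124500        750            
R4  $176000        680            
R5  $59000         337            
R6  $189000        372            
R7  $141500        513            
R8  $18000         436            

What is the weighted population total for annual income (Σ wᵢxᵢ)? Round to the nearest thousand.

508476000

Weighted total = 133500×55 + 162000×725 + 124500×750 + 176000×680 + 59000×337 + 189000×372 + 141500×513 + 18000×436
  = 7342500 + 117450000 + 93375000 + 119680000 + 19883000 + 70308000 + 72589500 + 7848000 = 508476000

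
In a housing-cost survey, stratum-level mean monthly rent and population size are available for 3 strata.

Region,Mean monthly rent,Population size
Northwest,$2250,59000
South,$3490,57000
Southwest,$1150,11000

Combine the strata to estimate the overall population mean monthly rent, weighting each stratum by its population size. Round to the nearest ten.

Σ Nₕ·x̄ₕ = 2250×59000 + 3490×57000 + 1150×11000
  = 344330000
Σ Nₕ = 59000 + 57000 + 11000 = 127000
Overall mean = 344330000 / 127000 = 2711.2598

2710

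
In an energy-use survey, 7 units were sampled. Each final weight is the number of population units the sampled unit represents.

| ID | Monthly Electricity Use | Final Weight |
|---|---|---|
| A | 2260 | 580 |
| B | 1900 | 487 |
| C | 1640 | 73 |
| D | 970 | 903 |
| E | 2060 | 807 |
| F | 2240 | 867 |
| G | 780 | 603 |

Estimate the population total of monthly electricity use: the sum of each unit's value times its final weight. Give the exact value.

7306570

Weighted total = 2260×580 + 1900×487 + 1640×73 + 970×903 + 2060×807 + 2240×867 + 780×603
  = 1310800 + 925300 + 119720 + 875910 + 1662420 + 1942080 + 470340 = 7306570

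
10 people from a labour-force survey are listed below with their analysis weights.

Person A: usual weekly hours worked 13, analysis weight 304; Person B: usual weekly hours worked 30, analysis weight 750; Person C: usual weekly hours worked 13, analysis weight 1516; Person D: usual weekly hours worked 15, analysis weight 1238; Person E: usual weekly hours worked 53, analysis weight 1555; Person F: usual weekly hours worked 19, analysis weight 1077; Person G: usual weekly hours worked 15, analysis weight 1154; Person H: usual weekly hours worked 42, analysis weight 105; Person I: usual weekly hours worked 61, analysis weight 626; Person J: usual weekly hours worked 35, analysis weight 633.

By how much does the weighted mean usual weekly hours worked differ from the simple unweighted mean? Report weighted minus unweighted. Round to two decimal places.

Unweighted sum = 13 + 30 + 13 + 15 + 53 + 19 + 15 + 42 + 61 + 35 = 296
Unweighted mean = 296 / 10 = 29.6
Weighted sum = 249669
Sum of weights = 304 + 750 + 1516 + 1238 + 1555 + 1077 + 1154 + 105 + 626 + 633 = 8958
Weighted mean = 249669 / 8958 = 27.871065
Difference (weighted minus unweighted) = -1.728935

-1.73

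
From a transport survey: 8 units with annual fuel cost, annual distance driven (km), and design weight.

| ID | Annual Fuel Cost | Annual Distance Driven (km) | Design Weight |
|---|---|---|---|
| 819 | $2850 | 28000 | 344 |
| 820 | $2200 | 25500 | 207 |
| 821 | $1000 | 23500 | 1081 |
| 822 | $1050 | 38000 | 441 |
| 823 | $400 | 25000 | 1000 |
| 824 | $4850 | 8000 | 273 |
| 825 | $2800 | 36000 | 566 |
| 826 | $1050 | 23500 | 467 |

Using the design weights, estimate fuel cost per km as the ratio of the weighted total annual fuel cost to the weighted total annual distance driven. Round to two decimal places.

0.06

Σ wᵢ·y = 2850×344 + 2200×207 + 1000×1081 + 1050×441 + 400×1000 + 4850×273 + 2800×566 + 1050×467
  = 980400 + 455400 + 1081000 + 463050 + 400000 + 1324050 + 1584800 + 490350 = 6779050
Σ wᵢ·x = 28000×344 + 25500×207 + 23500×1081 + 38000×441 + 25000×1000 + 8000×273 + 36000×566 + 23500×467
  = 9632000 + 5278500 + 25403500 + 16758000 + 25000000 + 2184000 + 20376000 + 10974500 = 115606500
Ratio = 6779050 / 115606500 = 0.058639004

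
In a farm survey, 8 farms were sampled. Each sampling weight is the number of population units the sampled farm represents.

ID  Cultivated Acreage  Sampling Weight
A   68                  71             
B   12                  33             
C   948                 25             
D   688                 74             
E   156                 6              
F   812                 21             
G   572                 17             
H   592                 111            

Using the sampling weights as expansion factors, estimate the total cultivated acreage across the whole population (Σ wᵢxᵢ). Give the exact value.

Weighted total = 68×71 + 12×33 + 948×25 + 688×74 + 156×6 + 812×21 + 572×17 + 592×111
  = 4828 + 396 + 23700 + 50912 + 936 + 17052 + 9724 + 65712 = 173260

173260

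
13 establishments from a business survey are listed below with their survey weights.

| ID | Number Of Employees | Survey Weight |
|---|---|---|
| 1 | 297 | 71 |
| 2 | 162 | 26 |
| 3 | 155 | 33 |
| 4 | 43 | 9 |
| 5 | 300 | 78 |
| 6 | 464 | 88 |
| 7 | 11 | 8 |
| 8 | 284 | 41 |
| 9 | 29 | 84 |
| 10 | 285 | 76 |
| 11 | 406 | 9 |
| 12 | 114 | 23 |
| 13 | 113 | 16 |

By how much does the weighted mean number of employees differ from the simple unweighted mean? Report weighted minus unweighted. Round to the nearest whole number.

42

Unweighted sum = 2663
Unweighted mean = 2663 / 13 = 204.84615
Weighted sum = 138945
Sum of weights = 562
Weighted mean = 138945 / 562 = 247.2331
Difference (weighted minus unweighted) = 42.386942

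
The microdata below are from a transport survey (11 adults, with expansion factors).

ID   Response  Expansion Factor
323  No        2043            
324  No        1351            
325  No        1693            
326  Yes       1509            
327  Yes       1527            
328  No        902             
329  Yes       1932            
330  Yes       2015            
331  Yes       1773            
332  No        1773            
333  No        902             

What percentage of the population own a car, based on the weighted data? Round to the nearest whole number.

Sum of weights for 'Yes' = 1509 + 1527 + 1932 + 2015 + 1773 = 8756
Total weight = 2043 + 1351 + 1693 + 1509 + 1527 + 902 + 1932 + 2015 + 1773 + 1773 + 902 = 17420
Weighted proportion = 8756 / 17420 = 0.50264064 → 50.264064%

50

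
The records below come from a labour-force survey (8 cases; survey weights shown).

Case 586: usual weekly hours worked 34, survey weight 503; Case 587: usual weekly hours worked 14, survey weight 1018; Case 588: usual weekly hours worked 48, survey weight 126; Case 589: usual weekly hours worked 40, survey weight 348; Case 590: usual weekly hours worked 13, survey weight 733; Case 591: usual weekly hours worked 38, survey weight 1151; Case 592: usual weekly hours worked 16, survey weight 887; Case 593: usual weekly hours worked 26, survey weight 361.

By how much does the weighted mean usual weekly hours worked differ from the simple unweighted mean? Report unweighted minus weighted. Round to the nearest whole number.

4

Unweighted sum = 229
Unweighted mean = 229 / 8 = 28.625
Weighted sum = 34×503 + 14×1018 + 48×126 + 40×348 + 13×733 + 38×1151 + 16×887 + 26×361
  = 17102 + 14252 + 6048 + 13920 + 9529 + 43738 + 14192 + 9386 = 128167
Sum of weights = 503 + 1018 + 126 + 348 + 733 + 1151 + 887 + 361 = 5127
Weighted mean = 128167 / 5127 = 24.99844
Difference (unweighted minus weighted) = 3.6265604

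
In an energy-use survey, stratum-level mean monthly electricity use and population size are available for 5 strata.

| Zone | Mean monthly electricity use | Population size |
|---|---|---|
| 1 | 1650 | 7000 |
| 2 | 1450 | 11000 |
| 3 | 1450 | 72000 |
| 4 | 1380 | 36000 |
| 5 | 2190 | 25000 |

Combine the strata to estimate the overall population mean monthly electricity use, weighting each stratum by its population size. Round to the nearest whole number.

1565

Σ Nₕ·x̄ₕ = 1650×7000 + 1450×11000 + 1450×72000 + 1380×36000 + 2190×25000
  = 11550000 + 15950000 + 104400000 + 49680000 + 54750000 = 236330000
Σ Nₕ = 7000 + 11000 + 72000 + 36000 + 25000 = 151000
Overall mean = 236330000 / 151000 = 1565.0993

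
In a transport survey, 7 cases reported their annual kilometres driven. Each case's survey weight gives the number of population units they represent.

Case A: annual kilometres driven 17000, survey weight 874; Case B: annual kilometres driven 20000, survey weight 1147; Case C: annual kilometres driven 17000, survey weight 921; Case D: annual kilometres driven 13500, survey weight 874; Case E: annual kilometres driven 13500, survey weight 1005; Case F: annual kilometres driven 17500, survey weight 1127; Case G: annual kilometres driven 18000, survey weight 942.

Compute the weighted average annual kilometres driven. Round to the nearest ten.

Weighted sum = 17000×874 + 20000×1147 + 17000×921 + 13500×874 + 13500×1005 + 17500×1127 + 18000×942
  = 14858000 + 22940000 + 15657000 + 11799000 + 13567500 + 19722500 + 16956000 = 115500000
Sum of weights = 6890
Weighted mean = 115500000 / 6890 = 16763.425

16760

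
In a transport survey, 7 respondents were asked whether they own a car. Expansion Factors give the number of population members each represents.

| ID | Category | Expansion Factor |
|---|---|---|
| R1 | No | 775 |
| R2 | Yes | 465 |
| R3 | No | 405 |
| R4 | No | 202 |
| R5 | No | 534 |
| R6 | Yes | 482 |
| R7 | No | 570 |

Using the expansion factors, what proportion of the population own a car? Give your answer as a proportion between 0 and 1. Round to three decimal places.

Sum of weights for 'Yes' = 465 + 482 = 947
Total weight = 775 + 465 + 405 + 202 + 534 + 482 + 570 = 3433
Weighted proportion = 947 / 3433 = 0.27585202

0.276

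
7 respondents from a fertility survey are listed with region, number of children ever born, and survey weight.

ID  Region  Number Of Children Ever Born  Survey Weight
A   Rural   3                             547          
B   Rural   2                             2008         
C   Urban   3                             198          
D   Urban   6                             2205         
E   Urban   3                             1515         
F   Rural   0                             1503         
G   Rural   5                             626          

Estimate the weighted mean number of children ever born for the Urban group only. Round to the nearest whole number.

Urban rows: C, D, E
Weighted sum = 3×198 + 6×2205 + 3×1515
  = 594 + 13230 + 4545 = 18369
Sum of weights = 3918
Weighted mean = 18369 / 3918 = 4.6883614

5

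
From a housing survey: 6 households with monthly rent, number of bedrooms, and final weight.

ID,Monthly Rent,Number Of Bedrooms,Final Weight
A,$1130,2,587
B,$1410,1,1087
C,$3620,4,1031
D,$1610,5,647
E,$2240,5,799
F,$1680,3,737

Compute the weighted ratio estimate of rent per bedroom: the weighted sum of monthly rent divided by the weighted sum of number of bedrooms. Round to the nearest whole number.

Σ wᵢ·y = 1130×587 + 1410×1087 + 3620×1031 + 1610×647 + 2240×799 + 1680×737
  = 663310 + 1532670 + 3732220 + 1041670 + 1789760 + 1238160 = 9997790
Σ wᵢ·x = 15826
Ratio = 9997790 / 15826 = 631.73196

632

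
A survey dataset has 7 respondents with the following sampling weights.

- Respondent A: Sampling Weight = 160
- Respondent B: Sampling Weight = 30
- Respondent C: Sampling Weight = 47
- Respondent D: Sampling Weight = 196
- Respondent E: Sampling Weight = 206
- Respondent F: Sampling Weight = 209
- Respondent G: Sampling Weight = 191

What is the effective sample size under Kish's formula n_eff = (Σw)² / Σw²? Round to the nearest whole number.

6

Σ wᵢ = 160 + 30 + 47 + 196 + 206 + 209 + 191 = 1039
Σ wᵢ² = 25600 + 900 + 2209 + 38416 + 42436 + 43681 + 36481 = 189723
n_eff = 1039² / 189723 = 1079521 / 189723 = 5.6899849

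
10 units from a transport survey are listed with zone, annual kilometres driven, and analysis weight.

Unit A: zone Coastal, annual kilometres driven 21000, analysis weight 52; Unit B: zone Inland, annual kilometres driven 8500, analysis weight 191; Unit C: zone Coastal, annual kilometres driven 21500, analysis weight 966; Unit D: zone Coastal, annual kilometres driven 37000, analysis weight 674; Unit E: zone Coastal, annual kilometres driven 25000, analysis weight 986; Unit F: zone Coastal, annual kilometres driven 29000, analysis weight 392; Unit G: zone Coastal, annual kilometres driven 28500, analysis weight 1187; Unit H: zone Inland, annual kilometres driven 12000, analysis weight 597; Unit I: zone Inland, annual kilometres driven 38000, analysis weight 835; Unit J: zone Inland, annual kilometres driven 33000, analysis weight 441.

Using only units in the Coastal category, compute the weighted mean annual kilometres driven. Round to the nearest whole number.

27401

Coastal rows: A, C, D, E, F, G
Weighted sum = 21000×52 + 21500×966 + 37000×674 + 25000×986 + 29000×392 + 28500×1187
  = 116646500
Sum of weights = 52 + 966 + 674 + 986 + 392 + 1187 = 4257
Weighted mean = 116646500 / 4257 = 27401.104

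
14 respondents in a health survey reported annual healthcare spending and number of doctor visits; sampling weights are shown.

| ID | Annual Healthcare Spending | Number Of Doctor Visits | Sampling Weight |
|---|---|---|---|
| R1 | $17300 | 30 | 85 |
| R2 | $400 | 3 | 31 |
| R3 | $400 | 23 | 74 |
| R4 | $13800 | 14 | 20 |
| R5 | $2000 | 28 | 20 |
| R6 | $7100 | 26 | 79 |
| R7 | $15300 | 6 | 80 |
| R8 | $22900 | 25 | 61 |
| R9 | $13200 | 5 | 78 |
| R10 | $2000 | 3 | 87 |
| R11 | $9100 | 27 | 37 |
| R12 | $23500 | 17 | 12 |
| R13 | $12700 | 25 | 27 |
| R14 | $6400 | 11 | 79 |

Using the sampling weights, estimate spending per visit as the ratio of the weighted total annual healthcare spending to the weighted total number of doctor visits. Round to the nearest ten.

Σ wᵢ·y = 7681100
Σ wᵢ·x = 12642
Ratio = 7681100 / 12642 = 607.58583

610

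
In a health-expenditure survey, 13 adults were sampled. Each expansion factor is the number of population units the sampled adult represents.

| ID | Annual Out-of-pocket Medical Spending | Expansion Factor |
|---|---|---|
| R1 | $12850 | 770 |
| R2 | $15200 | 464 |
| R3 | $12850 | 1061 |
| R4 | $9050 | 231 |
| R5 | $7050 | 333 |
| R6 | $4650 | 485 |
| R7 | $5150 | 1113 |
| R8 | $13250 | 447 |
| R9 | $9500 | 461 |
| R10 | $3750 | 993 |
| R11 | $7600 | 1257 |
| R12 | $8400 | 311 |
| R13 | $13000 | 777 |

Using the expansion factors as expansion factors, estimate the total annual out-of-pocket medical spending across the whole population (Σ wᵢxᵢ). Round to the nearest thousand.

79299000

Weighted total = 79299150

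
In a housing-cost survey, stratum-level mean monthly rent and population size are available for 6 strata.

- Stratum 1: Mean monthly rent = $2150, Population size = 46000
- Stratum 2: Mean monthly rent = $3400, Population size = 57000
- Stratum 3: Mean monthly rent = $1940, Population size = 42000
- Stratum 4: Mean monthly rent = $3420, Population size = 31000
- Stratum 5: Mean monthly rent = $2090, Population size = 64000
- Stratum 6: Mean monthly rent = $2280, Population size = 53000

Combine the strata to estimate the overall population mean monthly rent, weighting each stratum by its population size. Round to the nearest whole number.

Σ Nₕ·x̄ₕ = 2150×46000 + 3400×57000 + 1940×42000 + 3420×31000 + 2090×64000 + 2280×53000
  = 734800000
Σ Nₕ = 46000 + 57000 + 42000 + 31000 + 64000 + 53000 = 293000
Overall mean = 734800000 / 293000 = 2507.8498

2508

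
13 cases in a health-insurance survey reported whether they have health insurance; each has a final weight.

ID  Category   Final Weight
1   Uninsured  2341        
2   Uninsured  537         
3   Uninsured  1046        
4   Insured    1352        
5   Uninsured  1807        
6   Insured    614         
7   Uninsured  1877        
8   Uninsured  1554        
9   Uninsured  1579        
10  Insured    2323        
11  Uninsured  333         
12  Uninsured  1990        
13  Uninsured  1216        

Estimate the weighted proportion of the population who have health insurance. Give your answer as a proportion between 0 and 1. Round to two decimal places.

0.23

Sum of weights for 'Insured' = 1352 + 614 + 2323 = 4289
Total weight = 18569
Weighted proportion = 4289 / 18569 = 0.23097636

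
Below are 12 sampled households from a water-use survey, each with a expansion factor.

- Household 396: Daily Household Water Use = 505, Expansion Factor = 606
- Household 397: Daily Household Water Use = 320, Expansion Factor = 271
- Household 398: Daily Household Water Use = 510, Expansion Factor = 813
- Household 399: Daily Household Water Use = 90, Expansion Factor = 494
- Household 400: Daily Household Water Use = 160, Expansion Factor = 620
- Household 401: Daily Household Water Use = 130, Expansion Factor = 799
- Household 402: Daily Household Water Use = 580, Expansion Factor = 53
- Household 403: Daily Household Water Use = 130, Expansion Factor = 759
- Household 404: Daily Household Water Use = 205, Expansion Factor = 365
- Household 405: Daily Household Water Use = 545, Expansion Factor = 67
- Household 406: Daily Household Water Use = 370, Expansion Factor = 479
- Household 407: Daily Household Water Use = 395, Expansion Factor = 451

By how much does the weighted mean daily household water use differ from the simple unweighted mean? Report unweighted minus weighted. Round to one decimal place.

42.5

Unweighted sum = 505 + 320 + 510 + 90 + 160 + 130 + 580 + 130 + 205 + 545 + 370 + 395 = 3940
Unweighted mean = 3940 / 12 = 328.33333
Weighted sum = 505×606 + 320×271 + 510×813 + 90×494 + 160×620 + 130×799 + 580×53 + 130×759 + 205×365 + 545×67 + 370×479 + 395×451
  = 306030 + 86720 + 414630 + 44460 + 99200 + 103870 + 30740 + 98670 + 74825 + 36515 + 177230 + 178145 = 1651035
Sum of weights = 606 + 271 + 813 + 494 + 620 + 799 + 53 + 759 + 365 + 67 + 479 + 451 = 5777
Weighted mean = 1651035 / 5777 = 285.79453
Difference (unweighted minus weighted) = 42.538803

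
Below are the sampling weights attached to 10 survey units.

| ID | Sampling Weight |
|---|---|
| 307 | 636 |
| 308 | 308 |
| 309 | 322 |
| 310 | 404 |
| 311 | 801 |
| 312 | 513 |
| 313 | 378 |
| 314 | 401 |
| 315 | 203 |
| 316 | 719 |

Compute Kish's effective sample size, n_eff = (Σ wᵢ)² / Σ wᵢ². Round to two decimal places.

Σ wᵢ = 636 + 308 + 322 + 404 + 801 + 513 + 378 + 401 + 203 + 719 = 4685
Σ wᵢ² = 404496 + 94864 + 103684 + 163216 + 641601 + 263169 + 142884 + 160801 + 41209 + 516961 = 2532885
n_eff = 4685² / 2532885 = 21949225 / 2532885 = 8.6657014

8.67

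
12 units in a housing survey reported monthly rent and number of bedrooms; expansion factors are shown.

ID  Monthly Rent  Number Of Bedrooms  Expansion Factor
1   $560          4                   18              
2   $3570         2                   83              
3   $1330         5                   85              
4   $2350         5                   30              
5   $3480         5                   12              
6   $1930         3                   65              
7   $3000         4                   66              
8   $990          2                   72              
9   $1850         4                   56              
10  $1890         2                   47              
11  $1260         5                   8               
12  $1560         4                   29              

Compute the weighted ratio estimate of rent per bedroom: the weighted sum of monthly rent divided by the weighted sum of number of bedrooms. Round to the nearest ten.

Σ wᵢ·y = 560×18 + 3570×83 + 1330×85 + 2350×30 + 3480×12 + 1930×65 + 3000×66 + 990×72 + 1850×56 + 1890×47 + 1260×8 + 1560×29
  = 1174180
Σ wᵢ·x = 4×18 + 2×83 + 5×85 + 5×30 + 5×12 + 3×65 + 4×66 + 2×72 + 4×56 + 2×47 + 5×8 + 4×29
  = 1950
Ratio = 1174180 / 1950 = 602.14359

600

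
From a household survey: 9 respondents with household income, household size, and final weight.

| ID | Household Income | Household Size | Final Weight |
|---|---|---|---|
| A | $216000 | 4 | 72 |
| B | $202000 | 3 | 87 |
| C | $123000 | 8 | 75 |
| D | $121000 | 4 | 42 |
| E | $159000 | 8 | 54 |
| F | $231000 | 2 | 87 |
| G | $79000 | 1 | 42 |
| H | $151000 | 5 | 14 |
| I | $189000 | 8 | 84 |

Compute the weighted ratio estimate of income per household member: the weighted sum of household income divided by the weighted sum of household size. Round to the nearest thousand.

Σ wᵢ·y = 216000×72 + 202000×87 + 123000×75 + 121000×42 + 159000×54 + 231000×87 + 79000×42 + 151000×14 + 189000×84
  = 15552000 + 17574000 + 9225000 + 5082000 + 8586000 + 20097000 + 3318000 + 2114000 + 15876000 = 97424000
Σ wᵢ·x = 4×72 + 3×87 + 8×75 + 4×42 + 8×54 + 2×87 + 1×42 + 5×14 + 8×84
  = 288 + 261 + 600 + 168 + 432 + 174 + 42 + 70 + 672 = 2707
Ratio = 97424000 / 2707 = 35989.656

36000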